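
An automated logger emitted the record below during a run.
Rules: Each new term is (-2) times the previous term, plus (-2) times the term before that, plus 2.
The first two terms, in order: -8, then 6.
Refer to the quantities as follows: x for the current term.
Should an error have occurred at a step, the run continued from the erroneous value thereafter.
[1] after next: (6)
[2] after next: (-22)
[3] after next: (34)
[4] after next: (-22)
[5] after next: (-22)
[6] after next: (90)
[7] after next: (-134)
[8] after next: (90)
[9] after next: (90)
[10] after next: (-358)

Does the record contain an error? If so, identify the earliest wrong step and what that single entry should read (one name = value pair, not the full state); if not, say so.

no error

step 1: x = -2*(6) + (-2)*(-8) + (2) = 6 -> consistent with the record
step 2: x = -2*(6) + (-2)*(6) + (2) = -22 -> in agreement
step 3: x = -2*(-22) + (-2)*(6) + (2) = 34 -> agrees with the record
step 4: x = -2*(34) + (-2)*(-22) + (2) = -22 -> same as recorded
step 5: x = -2*(-22) + (-2)*(34) + (2) = -22 -> consistent with the record
step 6: x = -2*(-22) + (-2)*(-22) + (2) = 90 -> confirmed correct
step 7: x = -2*(90) + (-2)*(-22) + (2) = -134 -> same as recorded
step 8: x = -2*(-134) + (-2)*(90) + (2) = 90 -> no discrepancy
step 9: x = -2*(90) + (-2)*(-134) + (2) = 90 -> in agreement
step 10: x = -2*(90) + (-2)*(90) + (2) = -358 -> in agreement
Each recorded entry agrees with the recomputation.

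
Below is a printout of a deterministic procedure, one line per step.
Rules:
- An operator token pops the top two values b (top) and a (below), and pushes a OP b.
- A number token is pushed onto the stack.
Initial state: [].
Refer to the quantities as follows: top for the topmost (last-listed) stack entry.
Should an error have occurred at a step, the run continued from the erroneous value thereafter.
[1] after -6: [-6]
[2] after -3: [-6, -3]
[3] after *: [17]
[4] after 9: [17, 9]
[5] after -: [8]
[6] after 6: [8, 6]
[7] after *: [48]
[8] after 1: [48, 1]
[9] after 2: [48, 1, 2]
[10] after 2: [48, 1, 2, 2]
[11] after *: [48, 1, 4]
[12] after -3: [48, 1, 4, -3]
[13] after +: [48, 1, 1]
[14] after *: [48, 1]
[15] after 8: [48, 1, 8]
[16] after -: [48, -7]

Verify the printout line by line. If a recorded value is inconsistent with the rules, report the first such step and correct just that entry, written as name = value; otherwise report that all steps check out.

Recomputing the run from the initial state:
step 1: [-6]
step 2: [-6, -3]
step 3: [18]
step 4: [18, 9]
step 5: [9]
step 6: [9, 6]
step 7: [54]
step 8: [54, 1]
step 9: [54, 1, 2]
step 10: [54, 1, 2, 2]
step 11: [54, 1, 4]
step 12: [54, 1, 4, -3]
step 13: [54, 1, 1]
step 14: [54, 1]
step 15: [54, 1, 8]
step 16: [54, -7]
The first disagreement with the printout is at step 3, where the value should be top = 18.

step 3, top = 18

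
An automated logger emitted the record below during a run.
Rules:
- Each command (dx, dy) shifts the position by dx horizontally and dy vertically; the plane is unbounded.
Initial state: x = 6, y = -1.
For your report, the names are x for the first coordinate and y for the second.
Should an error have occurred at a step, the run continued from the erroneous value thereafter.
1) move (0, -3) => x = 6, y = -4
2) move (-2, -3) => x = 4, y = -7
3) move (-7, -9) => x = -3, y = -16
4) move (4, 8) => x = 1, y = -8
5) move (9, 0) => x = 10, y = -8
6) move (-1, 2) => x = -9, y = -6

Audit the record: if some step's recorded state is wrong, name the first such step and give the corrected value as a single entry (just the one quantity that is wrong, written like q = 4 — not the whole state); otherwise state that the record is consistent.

step 6, x = 9

Recomputing the run from the initial state:
step 1: x = 6, y = -4
step 2: x = 4, y = -7
step 3: x = -3, y = -16
step 4: x = 1, y = -8
step 5: x = 10, y = -8
step 6: x = 9, y = -6
The first disagreement with the record is at step 6, where the value should be x = 9.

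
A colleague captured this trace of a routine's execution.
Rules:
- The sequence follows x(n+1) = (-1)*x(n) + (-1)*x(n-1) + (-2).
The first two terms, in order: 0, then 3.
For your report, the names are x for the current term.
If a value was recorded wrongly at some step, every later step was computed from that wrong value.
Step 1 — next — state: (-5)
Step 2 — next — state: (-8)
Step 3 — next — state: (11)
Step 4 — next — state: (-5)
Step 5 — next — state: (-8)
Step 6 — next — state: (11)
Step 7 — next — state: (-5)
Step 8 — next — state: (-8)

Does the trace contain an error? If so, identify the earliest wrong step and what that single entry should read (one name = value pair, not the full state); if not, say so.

step 2, x = 0

Recomputing the run from the initial state:
step 1: x = -5
step 2: x = 0
step 3: x = 3
step 4: x = -5
step 5: x = 0
step 6: x = 3
step 7: x = -5
step 8: x = 0
The first disagreement with the trace is at step 2, where the value should be x = 0.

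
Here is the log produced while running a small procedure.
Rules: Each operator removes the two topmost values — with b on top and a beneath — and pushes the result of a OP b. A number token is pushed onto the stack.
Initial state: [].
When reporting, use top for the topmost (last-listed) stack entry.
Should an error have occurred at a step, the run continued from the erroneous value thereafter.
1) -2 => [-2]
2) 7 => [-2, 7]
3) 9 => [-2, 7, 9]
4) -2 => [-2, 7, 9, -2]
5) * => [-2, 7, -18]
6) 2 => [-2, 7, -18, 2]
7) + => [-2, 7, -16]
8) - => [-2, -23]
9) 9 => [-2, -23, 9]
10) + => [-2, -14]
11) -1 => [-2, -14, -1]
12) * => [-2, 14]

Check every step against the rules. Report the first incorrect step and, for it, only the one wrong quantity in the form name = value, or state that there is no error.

step 1: push -2: top = -2 -> verified
step 2: push 7: top = 7 -> matches
step 3: push 9: top = 9 -> matches
step 4: push -2: top = -2 -> no discrepancy
step 5: 9 * -2 = -18 -> in agreement
step 6: push 2: top = 2 -> confirmed correct
step 7: -18 + 2 = -16 -> checks out
step 8: 7 - -16 = 23 -> the entry is off here
The earliest wrong entry is at step 8: it should read top = 23.

step 8, top = 23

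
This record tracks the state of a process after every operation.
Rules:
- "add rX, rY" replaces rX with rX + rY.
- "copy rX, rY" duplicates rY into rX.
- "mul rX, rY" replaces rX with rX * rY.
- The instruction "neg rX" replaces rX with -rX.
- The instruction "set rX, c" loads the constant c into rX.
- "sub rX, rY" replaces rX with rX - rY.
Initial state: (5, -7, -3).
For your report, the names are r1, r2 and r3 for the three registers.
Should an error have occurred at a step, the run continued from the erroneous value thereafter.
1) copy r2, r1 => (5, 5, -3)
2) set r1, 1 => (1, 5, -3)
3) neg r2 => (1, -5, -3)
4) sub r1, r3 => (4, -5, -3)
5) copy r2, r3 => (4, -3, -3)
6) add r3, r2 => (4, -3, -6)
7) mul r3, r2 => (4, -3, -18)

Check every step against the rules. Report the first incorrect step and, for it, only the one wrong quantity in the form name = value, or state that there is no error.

step 7, r3 = 18

1. r2 = 5 (checks out)
2. r1 = 1 (no discrepancy)
3. r2 = -(5) = -5 (exactly as logged)
4. r1 = 1 - -3 = 4 (verified)
5. r2 = -3 (same as recorded)
6. r3 = -3 + -3 = -6 (exactly as logged)
7. r3 = -6 * -3 = 18 (the record disagrees here)
Conclusion: step 7 carries the first error; the entry should be r3 = 18.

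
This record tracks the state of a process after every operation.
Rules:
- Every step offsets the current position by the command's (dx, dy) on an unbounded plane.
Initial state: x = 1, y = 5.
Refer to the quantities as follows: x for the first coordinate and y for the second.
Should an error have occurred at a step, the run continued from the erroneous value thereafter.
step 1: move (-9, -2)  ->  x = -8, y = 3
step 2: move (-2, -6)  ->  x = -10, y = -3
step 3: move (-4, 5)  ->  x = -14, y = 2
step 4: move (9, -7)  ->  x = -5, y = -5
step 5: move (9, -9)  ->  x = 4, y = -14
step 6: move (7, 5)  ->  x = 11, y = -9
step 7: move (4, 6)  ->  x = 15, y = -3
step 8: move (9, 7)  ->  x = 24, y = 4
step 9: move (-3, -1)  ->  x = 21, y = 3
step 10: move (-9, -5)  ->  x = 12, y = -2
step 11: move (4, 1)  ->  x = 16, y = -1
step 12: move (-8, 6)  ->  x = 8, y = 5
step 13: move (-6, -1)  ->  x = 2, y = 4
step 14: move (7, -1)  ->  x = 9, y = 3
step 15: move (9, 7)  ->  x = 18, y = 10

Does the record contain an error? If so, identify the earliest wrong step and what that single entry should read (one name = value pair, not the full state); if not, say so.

Recomputing the run from the initial state:
step 1: x = -8, y = 3
step 2: x = -10, y = -3
step 3: x = -14, y = 2
step 4: x = -5, y = -5
step 5: x = 4, y = -14
step 6: x = 11, y = -9
step 7: x = 15, y = -3
step 8: x = 24, y = 4
step 9: x = 21, y = 3
step 10: x = 12, y = -2
step 11: x = 16, y = -1
step 12: x = 8, y = 5
step 13: x = 2, y = 4
step 14: x = 9, y = 3
step 15: x = 18, y = 10
This matches the record at every step.

no error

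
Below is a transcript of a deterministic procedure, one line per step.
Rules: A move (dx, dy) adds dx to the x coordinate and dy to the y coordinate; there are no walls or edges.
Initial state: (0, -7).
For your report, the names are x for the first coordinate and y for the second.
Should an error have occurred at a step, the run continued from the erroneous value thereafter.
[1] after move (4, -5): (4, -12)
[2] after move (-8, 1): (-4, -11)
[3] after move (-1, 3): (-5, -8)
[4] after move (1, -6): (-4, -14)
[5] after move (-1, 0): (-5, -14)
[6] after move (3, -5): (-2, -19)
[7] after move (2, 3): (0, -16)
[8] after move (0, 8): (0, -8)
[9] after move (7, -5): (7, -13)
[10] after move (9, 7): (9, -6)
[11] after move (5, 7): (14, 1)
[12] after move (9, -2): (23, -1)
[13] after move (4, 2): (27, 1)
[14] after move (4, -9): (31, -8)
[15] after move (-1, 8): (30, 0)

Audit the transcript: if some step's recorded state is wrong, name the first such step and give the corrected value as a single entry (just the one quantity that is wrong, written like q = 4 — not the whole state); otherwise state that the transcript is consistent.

step 10, x = 16

Recomputing the run from the initial state:
step 1: x = 4, y = -12
step 2: x = -4, y = -11
step 3: x = -5, y = -8
step 4: x = -4, y = -14
step 5: x = -5, y = -14
step 6: x = -2, y = -19
step 7: x = 0, y = -16
step 8: x = 0, y = -8
step 9: x = 7, y = -13
step 10: x = 16, y = -6
step 11: x = 21, y = 1
step 12: x = 30, y = -1
step 13: x = 34, y = 1
step 14: x = 38, y = -8
step 15: x = 37, y = 0
The first disagreement with the transcript is at step 10, where the value should be x = 16.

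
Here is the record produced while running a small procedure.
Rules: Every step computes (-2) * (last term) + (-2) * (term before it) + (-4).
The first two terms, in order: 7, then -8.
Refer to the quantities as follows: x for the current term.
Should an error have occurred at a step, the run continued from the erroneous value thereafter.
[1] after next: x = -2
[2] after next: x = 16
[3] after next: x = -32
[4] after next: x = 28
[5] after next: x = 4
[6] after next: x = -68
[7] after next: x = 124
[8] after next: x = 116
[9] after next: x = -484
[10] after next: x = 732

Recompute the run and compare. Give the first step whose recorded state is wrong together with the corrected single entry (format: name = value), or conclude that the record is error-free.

step 8, x = -116

Step 1: x = -2*(-8) + (-2)*(7) + (-4) = -2 — in agreement.
Step 2: x = -2*(-2) + (-2)*(-8) + (-4) = 16 — verified.
Step 3: x = -2*(16) + (-2)*(-2) + (-4) = -32 — confirmed correct.
Step 4: x = -2*(-32) + (-2)*(16) + (-4) = 28 — verified.
Step 5: x = -2*(28) + (-2)*(-32) + (-4) = 4 — exactly as logged.
Step 6: x = -2*(4) + (-2)*(28) + (-4) = -68 — matches.
Step 7: x = -2*(-68) + (-2)*(4) + (-4) = 124 — confirmed correct.
Step 8: x = -2*(124) + (-2)*(-68) + (-4) = -116 — this is not what the record shows.
Conclusion: step 8 carries the first error; the entry should be x = -116.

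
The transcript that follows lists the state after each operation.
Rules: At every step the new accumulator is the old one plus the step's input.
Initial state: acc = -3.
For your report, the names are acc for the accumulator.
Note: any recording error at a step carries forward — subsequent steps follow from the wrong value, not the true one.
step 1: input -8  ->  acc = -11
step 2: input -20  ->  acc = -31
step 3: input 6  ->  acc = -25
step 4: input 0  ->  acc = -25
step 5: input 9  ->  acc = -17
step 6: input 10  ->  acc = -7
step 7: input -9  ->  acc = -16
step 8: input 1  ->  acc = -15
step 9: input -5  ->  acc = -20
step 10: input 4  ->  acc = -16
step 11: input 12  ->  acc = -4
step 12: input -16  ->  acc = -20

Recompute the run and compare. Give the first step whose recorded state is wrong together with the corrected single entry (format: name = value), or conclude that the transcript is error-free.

step 5, acc = -16

Recomputing the run from the initial state:
step 1: acc = -11
step 2: acc = -31
step 3: acc = -25
step 4: acc = -25
step 5: acc = -16
step 6: acc = -6
step 7: acc = -15
step 8: acc = -14
step 9: acc = -19
step 10: acc = -15
step 11: acc = -3
step 12: acc = -19
The first disagreement with the transcript is at step 5, where the value should be acc = -16.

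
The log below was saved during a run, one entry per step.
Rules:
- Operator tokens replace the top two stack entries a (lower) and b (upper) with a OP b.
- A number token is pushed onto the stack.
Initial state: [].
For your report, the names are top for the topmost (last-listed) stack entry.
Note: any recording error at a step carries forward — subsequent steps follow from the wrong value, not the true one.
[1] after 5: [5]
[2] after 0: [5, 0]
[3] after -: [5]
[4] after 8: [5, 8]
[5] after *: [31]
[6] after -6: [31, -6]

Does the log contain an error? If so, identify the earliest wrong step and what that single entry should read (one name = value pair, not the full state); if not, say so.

step 5, top = 40

step 1: push 5: top = 5 -> same as recorded
step 2: push 0: top = 0 -> matches
step 3: 5 - 0 = 5 -> in agreement
step 4: push 8: top = 8 -> matches
step 5: 5 * 8 = 40 -> the log has a different value
First deviation found at step 5; the corrected entry is top = 40.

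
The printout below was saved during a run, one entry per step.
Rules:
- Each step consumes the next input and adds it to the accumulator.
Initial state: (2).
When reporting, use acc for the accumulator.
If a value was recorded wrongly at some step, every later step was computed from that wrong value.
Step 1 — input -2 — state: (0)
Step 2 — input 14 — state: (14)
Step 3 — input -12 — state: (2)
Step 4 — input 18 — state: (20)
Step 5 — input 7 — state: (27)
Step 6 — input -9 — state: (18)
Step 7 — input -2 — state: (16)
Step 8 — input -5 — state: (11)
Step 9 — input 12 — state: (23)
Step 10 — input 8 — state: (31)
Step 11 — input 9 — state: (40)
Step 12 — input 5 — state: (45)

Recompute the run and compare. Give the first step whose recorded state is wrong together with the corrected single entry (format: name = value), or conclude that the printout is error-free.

no error

Recomputing the run from the initial state:
step 1: acc = 0
step 2: acc = 14
step 3: acc = 2
step 4: acc = 20
step 5: acc = 27
step 6: acc = 18
step 7: acc = 16
step 8: acc = 11
step 9: acc = 23
step 10: acc = 31
step 11: acc = 40
step 12: acc = 45
This matches the printout at every step.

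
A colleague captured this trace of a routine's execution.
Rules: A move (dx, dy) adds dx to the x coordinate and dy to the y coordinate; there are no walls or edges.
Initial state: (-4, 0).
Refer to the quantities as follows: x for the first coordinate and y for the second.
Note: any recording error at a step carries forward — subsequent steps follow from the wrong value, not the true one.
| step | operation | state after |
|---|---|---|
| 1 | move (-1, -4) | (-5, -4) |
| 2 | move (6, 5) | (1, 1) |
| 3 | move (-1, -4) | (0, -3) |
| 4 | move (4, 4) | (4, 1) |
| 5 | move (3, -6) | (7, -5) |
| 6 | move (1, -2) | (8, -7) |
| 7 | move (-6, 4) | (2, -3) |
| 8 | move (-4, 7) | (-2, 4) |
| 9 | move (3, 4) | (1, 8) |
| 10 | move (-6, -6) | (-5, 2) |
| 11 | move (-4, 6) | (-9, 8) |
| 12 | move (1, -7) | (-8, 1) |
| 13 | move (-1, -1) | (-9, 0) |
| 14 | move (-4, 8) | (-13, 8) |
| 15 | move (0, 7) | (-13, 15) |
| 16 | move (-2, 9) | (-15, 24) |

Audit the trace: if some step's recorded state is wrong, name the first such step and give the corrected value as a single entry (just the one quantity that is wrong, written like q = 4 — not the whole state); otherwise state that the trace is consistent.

no error

1. x = -4 + (-1) = -5, y = 0 + (-4) = -4 (checks out)
2. x = -5 + (6) = 1, y = -4 + (5) = 1 (in agreement)
3. x = 1 + (-1) = 0, y = 1 + (-4) = -3 (in agreement)
4. x = 0 + (4) = 4, y = -3 + (4) = 1 (consistent with the trace)
5. x = 4 + (3) = 7, y = 1 + (-6) = -5 (in agreement)
6. x = 7 + (1) = 8, y = -5 + (-2) = -7 (same as recorded)
7. x = 8 + (-6) = 2, y = -7 + (4) = -3 (matches)
8. x = 2 + (-4) = -2, y = -3 + (7) = 4 (in agreement)
9. x = -2 + (3) = 1, y = 4 + (4) = 8 (confirmed correct)
10. x = 1 + (-6) = -5, y = 8 + (-6) = 2 (matches)
11. x = -5 + (-4) = -9, y = 2 + (6) = 8 (consistent with the trace)
12. x = -9 + (1) = -8, y = 8 + (-7) = 1 (consistent with the trace)
13. x = -8 + (-1) = -9, y = 1 + (-1) = 0 (verified)
14. x = -9 + (-4) = -13, y = 0 + (8) = 8 (exactly as logged)
15. x = -13 + (0) = -13, y = 8 + (7) = 15 (in agreement)
16. x = -13 + (-2) = -15, y = 15 + (9) = 24 (verified)
Nothing is out of place; the run is error-free.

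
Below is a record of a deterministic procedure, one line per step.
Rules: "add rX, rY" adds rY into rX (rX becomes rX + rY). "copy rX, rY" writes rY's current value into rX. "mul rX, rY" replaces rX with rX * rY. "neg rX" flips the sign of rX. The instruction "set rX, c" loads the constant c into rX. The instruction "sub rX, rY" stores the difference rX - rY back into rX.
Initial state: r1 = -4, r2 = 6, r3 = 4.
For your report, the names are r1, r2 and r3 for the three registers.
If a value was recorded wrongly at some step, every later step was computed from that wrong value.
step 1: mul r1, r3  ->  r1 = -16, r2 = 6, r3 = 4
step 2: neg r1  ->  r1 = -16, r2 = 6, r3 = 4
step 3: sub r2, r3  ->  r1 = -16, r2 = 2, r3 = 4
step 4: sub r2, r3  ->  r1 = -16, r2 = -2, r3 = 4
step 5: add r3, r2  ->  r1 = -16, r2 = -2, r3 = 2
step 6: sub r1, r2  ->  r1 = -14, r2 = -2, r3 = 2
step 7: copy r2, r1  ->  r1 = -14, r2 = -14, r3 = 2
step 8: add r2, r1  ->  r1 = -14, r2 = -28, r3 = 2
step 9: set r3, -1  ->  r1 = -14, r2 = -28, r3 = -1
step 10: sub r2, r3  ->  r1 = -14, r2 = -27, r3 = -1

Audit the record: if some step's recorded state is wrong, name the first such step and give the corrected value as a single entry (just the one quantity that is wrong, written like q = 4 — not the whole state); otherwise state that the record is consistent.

step 2, r1 = 16

Recomputing the run from the initial state:
step 1: r1 = -16, r2 = 6, r3 = 4
step 2: r1 = 16, r2 = 6, r3 = 4
step 3: r1 = 16, r2 = 2, r3 = 4
step 4: r1 = 16, r2 = -2, r3 = 4
step 5: r1 = 16, r2 = -2, r3 = 2
step 6: r1 = 18, r2 = -2, r3 = 2
step 7: r1 = 18, r2 = 18, r3 = 2
step 8: r1 = 18, r2 = 36, r3 = 2
step 9: r1 = 18, r2 = 36, r3 = -1
step 10: r1 = 18, r2 = 37, r3 = -1
The first disagreement with the record is at step 2, where the value should be r1 = 16.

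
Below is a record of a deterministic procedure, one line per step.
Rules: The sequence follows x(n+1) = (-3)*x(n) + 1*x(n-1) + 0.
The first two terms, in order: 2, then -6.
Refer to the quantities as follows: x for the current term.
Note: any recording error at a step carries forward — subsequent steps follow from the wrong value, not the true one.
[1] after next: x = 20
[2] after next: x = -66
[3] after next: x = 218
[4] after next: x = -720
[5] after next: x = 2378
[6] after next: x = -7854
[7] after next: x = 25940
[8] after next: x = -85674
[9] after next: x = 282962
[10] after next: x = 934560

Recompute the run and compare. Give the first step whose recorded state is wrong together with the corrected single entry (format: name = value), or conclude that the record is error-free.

step 10, x = -934560

step 1: x = -3*(-6) + (1)*(2) + (0) = 20 -> verified
step 2: x = -3*(20) + (1)*(-6) + (0) = -66 -> exactly as logged
step 3: x = -3*(-66) + (1)*(20) + (0) = 218 -> consistent with the record
step 4: x = -3*(218) + (1)*(-66) + (0) = -720 -> checks out
step 5: x = -3*(-720) + (1)*(218) + (0) = 2378 -> in agreement
step 6: x = -3*(2378) + (1)*(-720) + (0) = -7854 -> verified
step 7: x = -3*(-7854) + (1)*(2378) + (0) = 25940 -> verified
step 8: x = -3*(25940) + (1)*(-7854) + (0) = -85674 -> consistent with the record
step 9: x = -3*(-85674) + (1)*(25940) + (0) = 282962 -> consistent with the record
step 10: x = -3*(282962) + (1)*(-85674) + (0) = -934560 -> the record disagrees here
First deviation found at step 10; the corrected entry is x = -934560.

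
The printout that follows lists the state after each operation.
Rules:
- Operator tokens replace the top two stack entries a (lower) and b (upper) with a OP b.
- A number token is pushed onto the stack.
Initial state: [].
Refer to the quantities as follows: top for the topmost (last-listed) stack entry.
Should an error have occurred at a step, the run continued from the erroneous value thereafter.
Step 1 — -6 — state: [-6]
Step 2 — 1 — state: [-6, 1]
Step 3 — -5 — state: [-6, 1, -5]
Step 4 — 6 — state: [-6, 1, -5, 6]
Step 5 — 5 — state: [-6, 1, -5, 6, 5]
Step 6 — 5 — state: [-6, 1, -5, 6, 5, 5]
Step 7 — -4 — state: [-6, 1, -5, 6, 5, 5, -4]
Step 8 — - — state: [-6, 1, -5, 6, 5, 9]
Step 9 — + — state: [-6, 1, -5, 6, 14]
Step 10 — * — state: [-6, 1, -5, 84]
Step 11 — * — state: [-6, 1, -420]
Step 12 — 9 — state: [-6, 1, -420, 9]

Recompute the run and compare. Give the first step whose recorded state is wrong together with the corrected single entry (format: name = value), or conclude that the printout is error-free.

no error

Recomputing the run from the initial state:
step 1: [-6]
step 2: [-6, 1]
step 3: [-6, 1, -5]
step 4: [-6, 1, -5, 6]
step 5: [-6, 1, -5, 6, 5]
step 6: [-6, 1, -5, 6, 5, 5]
step 7: [-6, 1, -5, 6, 5, 5, -4]
step 8: [-6, 1, -5, 6, 5, 9]
step 9: [-6, 1, -5, 6, 14]
step 10: [-6, 1, -5, 84]
step 11: [-6, 1, -420]
step 12: [-6, 1, -420, 9]
This matches the printout at every step.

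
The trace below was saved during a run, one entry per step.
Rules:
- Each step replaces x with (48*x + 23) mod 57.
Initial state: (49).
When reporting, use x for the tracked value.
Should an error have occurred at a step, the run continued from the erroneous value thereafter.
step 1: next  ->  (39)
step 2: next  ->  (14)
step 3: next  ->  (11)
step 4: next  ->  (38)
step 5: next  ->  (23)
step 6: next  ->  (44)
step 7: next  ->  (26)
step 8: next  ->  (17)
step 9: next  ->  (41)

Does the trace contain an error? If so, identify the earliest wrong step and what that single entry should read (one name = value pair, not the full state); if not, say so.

1. x = (48*49 + 23) mod 57 = 38 (the entry is off here)
Step 1 is the first one off; corrected, x = 38.

step 1, x = 38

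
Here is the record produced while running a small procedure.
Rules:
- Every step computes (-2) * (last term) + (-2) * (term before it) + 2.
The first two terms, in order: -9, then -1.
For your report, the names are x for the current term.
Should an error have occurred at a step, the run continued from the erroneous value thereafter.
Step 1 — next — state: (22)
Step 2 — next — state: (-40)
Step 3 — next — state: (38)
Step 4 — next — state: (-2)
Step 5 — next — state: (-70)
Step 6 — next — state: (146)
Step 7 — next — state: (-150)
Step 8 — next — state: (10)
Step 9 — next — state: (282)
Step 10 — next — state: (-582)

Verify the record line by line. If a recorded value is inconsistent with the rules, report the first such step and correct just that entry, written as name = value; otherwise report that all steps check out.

1. x = -2*(-1) + (-2)*(-9) + (2) = 22 (matches)
2. x = -2*(22) + (-2)*(-1) + (2) = -40 (confirmed correct)
3. x = -2*(-40) + (-2)*(22) + (2) = 38 (agrees with the record)
4. x = -2*(38) + (-2)*(-40) + (2) = 6 (not what was recorded)
So the first discrepancy is step 4, where the right value is x = 6.

step 4, x = 6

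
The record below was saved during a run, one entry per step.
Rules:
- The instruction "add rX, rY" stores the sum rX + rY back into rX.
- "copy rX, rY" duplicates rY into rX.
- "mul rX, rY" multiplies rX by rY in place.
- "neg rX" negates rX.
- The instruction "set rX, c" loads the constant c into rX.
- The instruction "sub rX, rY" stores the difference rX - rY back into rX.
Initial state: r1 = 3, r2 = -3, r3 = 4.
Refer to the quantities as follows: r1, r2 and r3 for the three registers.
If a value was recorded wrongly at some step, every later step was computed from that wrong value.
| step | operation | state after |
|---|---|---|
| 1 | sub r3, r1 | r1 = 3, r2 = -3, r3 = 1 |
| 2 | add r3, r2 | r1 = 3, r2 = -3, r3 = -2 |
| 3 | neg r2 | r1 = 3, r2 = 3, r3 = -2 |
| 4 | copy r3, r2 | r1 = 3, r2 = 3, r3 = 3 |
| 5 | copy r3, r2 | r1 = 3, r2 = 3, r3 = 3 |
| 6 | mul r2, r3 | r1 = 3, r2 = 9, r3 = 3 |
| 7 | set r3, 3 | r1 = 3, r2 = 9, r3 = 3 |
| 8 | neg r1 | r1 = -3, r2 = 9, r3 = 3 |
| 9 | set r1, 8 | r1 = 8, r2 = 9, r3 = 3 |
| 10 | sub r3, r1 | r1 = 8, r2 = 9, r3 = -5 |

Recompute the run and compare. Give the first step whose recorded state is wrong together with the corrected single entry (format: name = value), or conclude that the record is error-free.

step 1: r3 = 4 - 3 = 1 -> confirmed correct
step 2: r3 = 1 + -3 = -2 -> verified
step 3: r2 = -(-3) = 3 -> agrees with the record
step 4: r3 = 3 -> exactly as logged
step 5: r3 = 3 -> verified
step 6: r2 = 3 * 3 = 9 -> checks out
step 7: r3 = 3 -> agrees with the record
step 8: r1 = -(3) = -3 -> exactly as logged
step 9: r1 = 8 -> confirmed correct
step 10: r3 = 3 - 8 = -5 -> consistent with the record
Nothing is out of place; the run is error-free.

no error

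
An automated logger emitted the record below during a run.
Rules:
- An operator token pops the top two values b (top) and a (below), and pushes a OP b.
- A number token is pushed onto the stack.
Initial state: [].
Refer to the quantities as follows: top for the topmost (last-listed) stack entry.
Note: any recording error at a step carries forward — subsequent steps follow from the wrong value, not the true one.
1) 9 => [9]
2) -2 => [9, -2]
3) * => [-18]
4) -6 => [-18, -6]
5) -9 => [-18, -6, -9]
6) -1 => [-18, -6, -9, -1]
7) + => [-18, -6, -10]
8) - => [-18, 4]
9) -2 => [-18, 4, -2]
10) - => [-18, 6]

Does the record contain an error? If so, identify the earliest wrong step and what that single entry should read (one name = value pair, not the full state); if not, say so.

no error

1. push 9: top = 9 (consistent with the record)
2. push -2: top = -2 (exactly as logged)
3. 9 * -2 = -18 (confirmed correct)
4. push -6: top = -6 (verified)
5. push -9: top = -9 (same as recorded)
6. push -1: top = -1 (verified)
7. -9 + -1 = -10 (confirmed correct)
8. -6 - -10 = 4 (in agreement)
9. push -2: top = -2 (exactly as logged)
10. 4 - -2 = 6 (verified)
The recomputation confirms every line.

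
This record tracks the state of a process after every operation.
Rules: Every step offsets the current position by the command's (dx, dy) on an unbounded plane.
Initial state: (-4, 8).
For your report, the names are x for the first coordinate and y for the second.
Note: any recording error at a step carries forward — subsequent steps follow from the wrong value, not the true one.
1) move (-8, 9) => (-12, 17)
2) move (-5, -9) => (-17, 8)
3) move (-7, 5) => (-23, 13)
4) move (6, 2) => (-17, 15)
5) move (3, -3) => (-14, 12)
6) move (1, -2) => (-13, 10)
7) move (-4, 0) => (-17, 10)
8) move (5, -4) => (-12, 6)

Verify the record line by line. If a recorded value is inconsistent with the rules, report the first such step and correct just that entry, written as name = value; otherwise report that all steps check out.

Recomputing the run from the initial state:
step 1: x = -12, y = 17
step 2: x = -17, y = 8
step 3: x = -24, y = 13
step 4: x = -18, y = 15
step 5: x = -15, y = 12
step 6: x = -14, y = 10
step 7: x = -18, y = 10
step 8: x = -13, y = 6
The first disagreement with the record is at step 3, where the value should be x = -24.

step 3, x = -24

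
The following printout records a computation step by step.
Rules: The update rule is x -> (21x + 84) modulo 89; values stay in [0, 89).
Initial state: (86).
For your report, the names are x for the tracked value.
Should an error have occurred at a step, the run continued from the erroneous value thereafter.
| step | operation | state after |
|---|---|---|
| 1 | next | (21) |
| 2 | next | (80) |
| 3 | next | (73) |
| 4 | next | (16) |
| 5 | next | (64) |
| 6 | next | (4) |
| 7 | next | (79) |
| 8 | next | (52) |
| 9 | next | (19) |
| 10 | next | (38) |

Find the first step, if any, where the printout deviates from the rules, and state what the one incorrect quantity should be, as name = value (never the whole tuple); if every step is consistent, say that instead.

step 4, x = 15

step 1: x = (21*86 + 84) mod 89 = 21 -> verified
step 2: x = (21*21 + 84) mod 89 = 80 -> agrees with the printout
step 3: x = (21*80 + 84) mod 89 = 73 -> in agreement
step 4: x = (21*73 + 84) mod 89 = 15 -> first mismatch against the printout
So the first discrepancy is step 4, where the right value is x = 15.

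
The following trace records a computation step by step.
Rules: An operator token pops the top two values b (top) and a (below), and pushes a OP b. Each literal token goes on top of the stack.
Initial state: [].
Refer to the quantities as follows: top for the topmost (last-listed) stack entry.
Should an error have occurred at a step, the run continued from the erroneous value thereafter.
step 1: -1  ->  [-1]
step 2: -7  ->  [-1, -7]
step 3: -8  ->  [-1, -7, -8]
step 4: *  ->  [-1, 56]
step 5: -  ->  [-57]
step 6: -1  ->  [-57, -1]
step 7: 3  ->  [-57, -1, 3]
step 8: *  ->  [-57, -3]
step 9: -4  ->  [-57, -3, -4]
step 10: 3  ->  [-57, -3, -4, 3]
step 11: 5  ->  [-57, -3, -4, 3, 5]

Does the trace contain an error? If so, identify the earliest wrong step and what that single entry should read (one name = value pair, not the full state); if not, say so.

no error

step 1: push -1: top = -1 -> matches
step 2: push -7: top = -7 -> agrees with the trace
step 3: push -8: top = -8 -> agrees with the trace
step 4: -7 * -8 = 56 -> checks out
step 5: -1 - 56 = -57 -> checks out
step 6: push -1: top = -1 -> in agreement
step 7: push 3: top = 3 -> no discrepancy
step 8: -1 * 3 = -3 -> matches
step 9: push -4: top = -4 -> same as recorded
step 10: push 3: top = 3 -> verified
step 11: push 5: top = 5 -> same as recorded
The whole run recomputes cleanly — no discrepancies.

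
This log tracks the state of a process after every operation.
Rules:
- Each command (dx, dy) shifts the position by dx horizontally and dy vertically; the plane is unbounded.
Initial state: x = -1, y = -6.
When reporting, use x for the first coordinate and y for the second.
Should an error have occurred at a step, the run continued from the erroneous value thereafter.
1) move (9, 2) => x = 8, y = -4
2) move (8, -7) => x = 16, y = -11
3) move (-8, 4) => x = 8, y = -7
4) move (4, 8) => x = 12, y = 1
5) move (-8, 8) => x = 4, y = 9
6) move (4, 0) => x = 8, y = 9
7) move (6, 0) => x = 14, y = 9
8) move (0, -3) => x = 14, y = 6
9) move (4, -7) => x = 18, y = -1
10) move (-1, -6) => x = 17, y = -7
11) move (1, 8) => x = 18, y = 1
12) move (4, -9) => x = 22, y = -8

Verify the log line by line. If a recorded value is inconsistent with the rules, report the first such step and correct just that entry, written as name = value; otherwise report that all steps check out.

no error

step 1: x = -1 + (9) = 8, y = -6 + (2) = -4 -> no discrepancy
step 2: x = 8 + (8) = 16, y = -4 + (-7) = -11 -> checks out
step 3: x = 16 + (-8) = 8, y = -11 + (4) = -7 -> verified
step 4: x = 8 + (4) = 12, y = -7 + (8) = 1 -> in agreement
step 5: x = 12 + (-8) = 4, y = 1 + (8) = 9 -> checks out
step 6: x = 4 + (4) = 8, y = 9 + (0) = 9 -> matches
step 7: x = 8 + (6) = 14, y = 9 + (0) = 9 -> exactly as logged
step 8: x = 14 + (0) = 14, y = 9 + (-3) = 6 -> same as recorded
step 9: x = 14 + (4) = 18, y = 6 + (-7) = -1 -> same as recorded
step 10: x = 18 + (-1) = 17, y = -1 + (-6) = -7 -> no discrepancy
step 11: x = 17 + (1) = 18, y = -7 + (8) = 1 -> no discrepancy
step 12: x = 18 + (4) = 22, y = 1 + (-9) = -8 -> matches
All steps check out; nothing to correct.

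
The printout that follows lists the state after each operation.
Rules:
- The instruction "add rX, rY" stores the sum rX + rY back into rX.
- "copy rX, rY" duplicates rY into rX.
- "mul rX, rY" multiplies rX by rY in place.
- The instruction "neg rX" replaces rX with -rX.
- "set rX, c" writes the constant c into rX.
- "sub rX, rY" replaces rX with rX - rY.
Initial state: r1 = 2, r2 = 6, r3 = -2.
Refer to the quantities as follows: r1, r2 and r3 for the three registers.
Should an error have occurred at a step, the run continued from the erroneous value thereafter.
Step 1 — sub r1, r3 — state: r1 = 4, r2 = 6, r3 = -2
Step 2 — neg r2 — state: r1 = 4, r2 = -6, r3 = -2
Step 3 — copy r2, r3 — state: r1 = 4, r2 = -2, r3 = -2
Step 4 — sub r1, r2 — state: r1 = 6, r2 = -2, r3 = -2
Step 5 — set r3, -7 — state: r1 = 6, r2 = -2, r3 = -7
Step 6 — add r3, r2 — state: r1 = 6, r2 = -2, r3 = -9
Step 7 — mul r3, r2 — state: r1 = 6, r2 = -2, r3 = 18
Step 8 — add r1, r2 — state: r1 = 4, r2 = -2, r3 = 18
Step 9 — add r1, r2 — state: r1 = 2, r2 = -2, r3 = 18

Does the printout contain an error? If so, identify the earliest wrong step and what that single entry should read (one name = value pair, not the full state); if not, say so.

no error

step 1: r1 = 2 - -2 = 4 -> no discrepancy
step 2: r2 = -(6) = -6 -> exactly as logged
step 3: r2 = -2 -> agrees with the printout
step 4: r1 = 4 - -2 = 6 -> no discrepancy
step 5: r3 = -7 -> verified
step 6: r3 = -7 + -2 = -9 -> agrees with the printout
step 7: r3 = -9 * -2 = 18 -> agrees with the printout
step 8: r1 = 6 + -2 = 4 -> agrees with the printout
step 9: r1 = 4 + -2 = 2 -> consistent with the printout
All steps check out; nothing to correct.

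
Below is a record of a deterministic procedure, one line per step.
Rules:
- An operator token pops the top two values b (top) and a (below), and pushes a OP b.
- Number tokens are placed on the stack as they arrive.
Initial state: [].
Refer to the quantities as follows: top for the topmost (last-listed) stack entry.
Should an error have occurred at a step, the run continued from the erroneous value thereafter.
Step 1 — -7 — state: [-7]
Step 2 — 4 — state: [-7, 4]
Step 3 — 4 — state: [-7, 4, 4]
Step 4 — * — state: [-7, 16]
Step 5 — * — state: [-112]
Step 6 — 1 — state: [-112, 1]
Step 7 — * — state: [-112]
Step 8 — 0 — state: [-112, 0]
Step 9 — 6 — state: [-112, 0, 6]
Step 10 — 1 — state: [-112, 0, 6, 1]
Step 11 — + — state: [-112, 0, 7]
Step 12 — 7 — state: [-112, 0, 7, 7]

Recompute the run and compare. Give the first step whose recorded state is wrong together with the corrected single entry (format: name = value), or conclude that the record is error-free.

step 1: push -7: top = -7 -> checks out
step 2: push 4: top = 4 -> verified
step 3: push 4: top = 4 -> confirmed correct
step 4: 4 * 4 = 16 -> same as recorded
step 5: -7 * 16 = -112 -> same as recorded
step 6: push 1: top = 1 -> exactly as logged
step 7: -112 * 1 = -112 -> matches
step 8: push 0: top = 0 -> exactly as logged
step 9: push 6: top = 6 -> confirmed correct
step 10: push 1: top = 1 -> confirmed correct
step 11: 6 + 1 = 7 -> verified
step 12: push 7: top = 7 -> consistent with the record
The recomputation confirms every line.

no error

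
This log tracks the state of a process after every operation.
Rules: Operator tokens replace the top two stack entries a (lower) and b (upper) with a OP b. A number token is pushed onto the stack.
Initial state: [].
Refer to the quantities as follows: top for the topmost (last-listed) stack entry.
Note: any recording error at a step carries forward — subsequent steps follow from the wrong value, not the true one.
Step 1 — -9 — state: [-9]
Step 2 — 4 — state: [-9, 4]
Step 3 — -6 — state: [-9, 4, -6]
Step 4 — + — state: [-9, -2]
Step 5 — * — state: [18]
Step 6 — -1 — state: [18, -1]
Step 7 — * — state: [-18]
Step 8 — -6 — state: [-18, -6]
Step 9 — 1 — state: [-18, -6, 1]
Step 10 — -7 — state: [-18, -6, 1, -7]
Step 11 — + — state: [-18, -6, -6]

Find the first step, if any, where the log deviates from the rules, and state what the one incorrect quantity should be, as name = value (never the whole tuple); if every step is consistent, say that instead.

no error

step 1: push -9: top = -9 -> consistent with the log
step 2: push 4: top = 4 -> same as recorded
step 3: push -6: top = -6 -> agrees with the log
step 4: 4 + -6 = -2 -> confirmed correct
step 5: -9 * -2 = 18 -> same as recorded
step 6: push -1: top = -1 -> in agreement
step 7: 18 * -1 = -18 -> verified
step 8: push -6: top = -6 -> checks out
step 9: push 1: top = 1 -> matches
step 10: push -7: top = -7 -> verified
step 11: 1 + -7 = -6 -> exactly as logged
Nothing is out of place; the run is error-free.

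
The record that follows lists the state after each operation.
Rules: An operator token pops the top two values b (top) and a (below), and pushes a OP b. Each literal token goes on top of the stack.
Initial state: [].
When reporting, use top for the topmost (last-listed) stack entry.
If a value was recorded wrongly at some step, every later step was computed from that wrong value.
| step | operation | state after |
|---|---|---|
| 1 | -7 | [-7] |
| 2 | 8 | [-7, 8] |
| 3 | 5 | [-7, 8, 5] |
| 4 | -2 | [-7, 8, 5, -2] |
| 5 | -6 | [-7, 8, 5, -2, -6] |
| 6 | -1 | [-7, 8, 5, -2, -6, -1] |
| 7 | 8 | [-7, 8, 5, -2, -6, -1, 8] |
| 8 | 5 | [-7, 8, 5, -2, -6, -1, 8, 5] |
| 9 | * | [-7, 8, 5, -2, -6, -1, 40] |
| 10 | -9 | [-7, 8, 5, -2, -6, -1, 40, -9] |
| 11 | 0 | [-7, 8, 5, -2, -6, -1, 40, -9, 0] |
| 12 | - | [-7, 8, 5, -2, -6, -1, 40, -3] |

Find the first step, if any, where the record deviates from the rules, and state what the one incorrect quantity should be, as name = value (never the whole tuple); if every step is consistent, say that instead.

Step 1: push -7: top = -7 — consistent with the record.
Step 2: push 8: top = 8 — exactly as logged.
Step 3: push 5: top = 5 — exactly as logged.
Step 4: push -2: top = -2 — matches.
Step 5: push -6: top = -6 — no discrepancy.
Step 6: push -1: top = -1 — matches.
Step 7: push 8: top = 8 — no discrepancy.
Step 8: push 5: top = 5 — checks out.
Step 9: 8 * 5 = 40 — confirmed correct.
Step 10: push -9: top = -9 — same as recorded.
Step 11: push 0: top = 0 — consistent with the record.
Step 12: -9 - 0 = -9 — first mismatch against the record.
The audit stops at step 12: the recorded entry is wrong and should be top = -9.

step 12, top = -9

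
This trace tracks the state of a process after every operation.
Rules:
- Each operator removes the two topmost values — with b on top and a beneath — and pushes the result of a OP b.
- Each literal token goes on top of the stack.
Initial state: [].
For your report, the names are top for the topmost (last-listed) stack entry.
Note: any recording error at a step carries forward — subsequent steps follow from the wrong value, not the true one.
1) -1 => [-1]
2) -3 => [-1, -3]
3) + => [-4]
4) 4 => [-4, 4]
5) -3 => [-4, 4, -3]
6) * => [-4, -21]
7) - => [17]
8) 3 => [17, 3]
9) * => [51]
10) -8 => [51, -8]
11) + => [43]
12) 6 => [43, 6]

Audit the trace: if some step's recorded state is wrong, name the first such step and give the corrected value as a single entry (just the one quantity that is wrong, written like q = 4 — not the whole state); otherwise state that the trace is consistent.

Recomputing the run from the initial state:
step 1: [-1]
step 2: [-1, -3]
step 3: [-4]
step 4: [-4, 4]
step 5: [-4, 4, -3]
step 6: [-4, -12]
step 7: [8]
step 8: [8, 3]
step 9: [24]
step 10: [24, -8]
step 11: [16]
step 12: [16, 6]
The first disagreement with the trace is at step 6, where the value should be top = -12.

step 6, top = -12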